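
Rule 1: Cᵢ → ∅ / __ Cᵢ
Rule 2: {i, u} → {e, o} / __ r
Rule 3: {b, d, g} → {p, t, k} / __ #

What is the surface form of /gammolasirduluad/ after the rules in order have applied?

gamolaserduluat

Rule 1 (degemination): /mm/ is a geminate; the first /m/ deletes. /gammolasirduluad/ → gamolasirduluad.
Rule 2 (pre-rhotic lowering): /i/ is a high vowel immediately before /r/, so it lowers to [e]. /gamolasirduluad/ → gamolaserduluad.
Rule 3 (final devoicing): /d/ is a voiced stop in word-final position, so it devoices to [t]. /gamolaserduluad/ → gamolaserduluat.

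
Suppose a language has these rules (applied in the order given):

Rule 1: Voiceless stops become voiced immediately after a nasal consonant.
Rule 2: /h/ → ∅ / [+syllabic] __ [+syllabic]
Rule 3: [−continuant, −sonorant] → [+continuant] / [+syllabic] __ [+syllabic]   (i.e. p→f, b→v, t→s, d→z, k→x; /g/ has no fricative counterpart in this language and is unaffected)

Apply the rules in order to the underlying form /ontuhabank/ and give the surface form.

onduavang

Rule 1 (post-nasal voicing): /t/ is a voiceless stop immediately after the nasal /n/, so it voices to [d]. /k/ is a voiceless stop immediately after the nasal /n/, so it voices to [g]. /ontuhabank/ → onduhabang.
Rule 2 (intervocalic h-deletion): /h/ occurs between vowels /u/ and /a/, so it deletes. /onduhabang/ → onduabang.
Rule 3 (intervocalic spirantization): /b/ is a stop between vowels /a/ and /a/, so it spirantizes to the fricative [v]. /onduabang/ → onduavang.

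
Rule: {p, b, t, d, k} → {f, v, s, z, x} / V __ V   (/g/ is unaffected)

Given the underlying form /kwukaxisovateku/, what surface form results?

kwuxaxisovasexu

/k/ is a stop between vowels /u/ and /a/, so it spirantizes to the fricative [x].
/t/ is a stop between vowels /a/ and /e/, so it spirantizes to the fricative [s].
/k/ is a stop between vowels /e/ and /u/, so it spirantizes to the fricative [x].
The other instance of /k/ does not occur in the required environment and remains unchanged.
Surface form: [kwuxaxisovasexu].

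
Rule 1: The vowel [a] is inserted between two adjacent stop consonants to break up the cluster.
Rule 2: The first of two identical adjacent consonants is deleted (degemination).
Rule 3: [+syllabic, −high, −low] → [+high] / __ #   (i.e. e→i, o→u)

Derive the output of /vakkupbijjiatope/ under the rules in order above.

vakakupabijiatopi

Rule 1 (stop-cluster a-epenthesis): /k/ and /k/ form a stop–stop cluster, so [a] is inserted between them. /p/ and /b/ form a stop–stop cluster, so [a] is inserted between them. /vakkupbijjiatope/ → vakakupabijjiatope.
Rule 2 (degemination): /jj/ is a geminate; the first /j/ deletes. /vakakupabijjiatope/ → vakakupabijiatope.
Rule 3 (final vowel raising): /e/ is a mid vowel in word-final position, so it raises to [i]. /vakakupabijiatope/ → vakakupabijiatopi.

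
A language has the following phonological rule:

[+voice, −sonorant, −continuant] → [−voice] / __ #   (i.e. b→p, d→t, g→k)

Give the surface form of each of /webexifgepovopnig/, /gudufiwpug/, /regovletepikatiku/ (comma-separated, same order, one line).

webexifgepovopnik, gudufiwpuk, regovletepikatiku

/webexifgepovopnig/: /g/ is a voiced stop in word-final position, so it devoices to [k]. → [webexifgepovopnik].
/gudufiwpug/: /g/ is a voiced stop in word-final position, so it devoices to [k]. → [gudufiwpuk].
/regovletepikatiku/: the rule's environment is not met; surfaces unchanged as [regovletepikatiku].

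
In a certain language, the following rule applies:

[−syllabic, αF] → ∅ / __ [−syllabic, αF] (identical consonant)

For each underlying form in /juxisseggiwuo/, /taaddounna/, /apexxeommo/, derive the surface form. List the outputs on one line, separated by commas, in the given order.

/juxisseggiwuo/: /ss/ is a geminate; the first /s/ deletes. /gg/ is a geminate; the first /g/ deletes. → [juxisegiwuo].
/taaddounna/: /dd/ is a geminate; the first /d/ deletes. /nn/ is a geminate; the first /n/ deletes. → [taadouna].
/apexxeommo/: /xx/ is a geminate; the first /x/ deletes. /mm/ is a geminate; the first /m/ deletes. → [apexeomo].

juxisegiwuo, taadouna, apexeomo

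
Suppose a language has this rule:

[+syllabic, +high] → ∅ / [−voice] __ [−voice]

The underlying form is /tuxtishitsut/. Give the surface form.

txtshtst

/u/ is a high vowel flanked by voiceless consonants /t/ and /x/, so it deletes.
/i/ is a high vowel flanked by voiceless consonants /t/ and /s/, so it deletes.
/i/ is a high vowel flanked by voiceless consonants /h/ and /t/, so it deletes.
/u/ is a high vowel flanked by voiceless consonants /s/ and /t/, so it deletes.
Surface form: [txtshtst].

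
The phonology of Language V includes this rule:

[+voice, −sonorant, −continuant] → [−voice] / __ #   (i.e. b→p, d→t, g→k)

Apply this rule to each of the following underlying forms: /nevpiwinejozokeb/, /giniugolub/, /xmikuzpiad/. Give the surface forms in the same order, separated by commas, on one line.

nevpiwinejozokep, giniugolup, xmikuzpiat

/nevpiwinejozokeb/: /b/ is a voiced stop in word-final position, so it devoices to [p]. → [nevpiwinejozokep].
/giniugolub/: /b/ is a voiced stop in word-final position, so it devoices to [p]. → [giniugolup].
/xmikuzpiad/: /d/ is a voiced stop in word-final position, so it devoices to [t]. → [xmikuzpiat].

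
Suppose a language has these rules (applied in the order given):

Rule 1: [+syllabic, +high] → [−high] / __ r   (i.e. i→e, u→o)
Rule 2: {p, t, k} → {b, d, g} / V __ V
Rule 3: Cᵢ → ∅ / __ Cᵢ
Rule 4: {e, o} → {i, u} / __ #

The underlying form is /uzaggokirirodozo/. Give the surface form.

Rule 1 (pre-rhotic lowering): /i/ is a high vowel immediately before /r/, so it lowers to [e]. /i/ is a high vowel immediately before /r/, so it lowers to [e]. /uzaggokirirodozo/ → uzaggokererodozo.
Rule 2 (intervocalic voicing): /k/ is a voiceless stop between vowels /o/ and /e/, so it voices to [g]. /uzaggokererodozo/ → uzaggogererodozo.
Rule 3 (degemination): /gg/ is a geminate; the first /g/ deletes. /uzaggogererodozo/ → uzagogererodozo.
Rule 4 (final vowel raising): /o/ is a mid vowel in word-final position, so it raises to [u]. /uzagogererodozo/ → uzagogererodozu.

uzagogererodozu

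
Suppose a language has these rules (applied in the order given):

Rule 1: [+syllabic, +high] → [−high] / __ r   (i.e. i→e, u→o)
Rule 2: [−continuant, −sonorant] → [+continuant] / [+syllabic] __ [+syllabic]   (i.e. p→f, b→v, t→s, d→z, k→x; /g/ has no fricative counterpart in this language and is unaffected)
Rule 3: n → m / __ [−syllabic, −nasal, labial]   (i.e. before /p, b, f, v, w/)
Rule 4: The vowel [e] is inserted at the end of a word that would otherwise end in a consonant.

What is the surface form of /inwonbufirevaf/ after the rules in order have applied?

Rule 1 (pre-rhotic lowering): /i/ is a high vowel immediately before /r/, so it lowers to [e]. /inwonbufirevaf/ → inwonbuferevaf.
Rule 2 (intervocalic spirantization): no segment meets the environment; /inwonbuferevaf/ is unchanged.
Rule 3 (nasal place assimilation): /n/ precedes the labial consonant /w/, so it assimilates in place to [m]. /n/ precedes the labial consonant /b/, so it assimilates in place to [m]. /inwonbuferevaf/ → imwombuferevaf.
Rule 4 (final e-epenthesis): the form ends in the consonant /f/, so [e] is inserted word-finally. /imwombuferevaf/ → imwombuferevafe.

imwombuferevafe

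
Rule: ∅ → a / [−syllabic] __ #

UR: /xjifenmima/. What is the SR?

No segment of /xjifenmima/ meets the structural description of the rule, so the form surfaces unchanged.

xjifenmima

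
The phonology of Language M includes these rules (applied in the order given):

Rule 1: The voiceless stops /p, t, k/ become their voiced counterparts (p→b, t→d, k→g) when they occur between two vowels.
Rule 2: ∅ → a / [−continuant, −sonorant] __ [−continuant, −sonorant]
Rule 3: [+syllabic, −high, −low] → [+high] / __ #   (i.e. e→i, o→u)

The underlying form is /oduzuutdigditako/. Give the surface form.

Rule 1 (intervocalic voicing): /t/ is a voiceless stop between vowels /i/ and /a/, so it voices to [d]. /k/ is a voiceless stop between vowels /a/ and /o/, so it voices to [g]. /oduzuutdigditako/ → oduzuutdigdidago.
Rule 2 (stop-cluster a-epenthesis): /t/ and /d/ form a stop–stop cluster, so [a] is inserted between them. /g/ and /d/ form a stop–stop cluster, so [a] is inserted between them. /oduzuutdigdidago/ → oduzuutadigadidago.
Rule 3 (final vowel raising): /o/ is a mid vowel in word-final position, so it raises to [u]. /oduzuutadigadidago/ → oduzuutadigadidagu.

oduzuutadigadidagu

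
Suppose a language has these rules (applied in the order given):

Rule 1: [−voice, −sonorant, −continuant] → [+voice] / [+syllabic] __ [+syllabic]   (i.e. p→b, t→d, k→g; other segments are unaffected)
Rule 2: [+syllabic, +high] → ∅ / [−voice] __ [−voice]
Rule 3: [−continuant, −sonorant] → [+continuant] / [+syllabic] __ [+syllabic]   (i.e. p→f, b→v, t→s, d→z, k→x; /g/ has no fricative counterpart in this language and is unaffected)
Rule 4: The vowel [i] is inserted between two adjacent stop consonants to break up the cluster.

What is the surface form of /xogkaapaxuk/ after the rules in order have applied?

xogikaavaxk

Rule 1 (intervocalic voicing): /p/ is a voiceless stop between vowels /a/ and /a/, so it voices to [b]. /xogkaapaxuk/ → xogkaabaxuk.
Rule 2 (high vowel syncope): /u/ is a high vowel flanked by voiceless consonants /x/ and /k/, so it deletes. /xogkaabaxuk/ → xogkaabaxk.
Rule 3 (intervocalic spirantization): /b/ is a stop between vowels /a/ and /a/, so it spirantizes to the fricative [v]. /xogkaabaxk/ → xogkaavaxk.
Rule 4 (stop-cluster i-epenthesis): /g/ and /k/ form a stop–stop cluster, so [i] is inserted between them. /xogkaavaxk/ → xogikaavaxk.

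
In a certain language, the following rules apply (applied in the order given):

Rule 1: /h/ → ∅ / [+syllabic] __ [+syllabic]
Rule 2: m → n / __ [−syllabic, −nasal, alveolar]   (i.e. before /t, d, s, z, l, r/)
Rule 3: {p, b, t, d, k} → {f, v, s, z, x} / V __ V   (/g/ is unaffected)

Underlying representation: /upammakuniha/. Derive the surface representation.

Rule 1 (intervocalic h-deletion): /h/ occurs between vowels /i/ and /a/, so it deletes. /upammakuniha/ → upammakunia.
Rule 2 (nasal place assimilation): no segment meets the environment; /upammakunia/ is unchanged.
Rule 3 (intervocalic spirantization): /p/ is a stop between vowels /u/ and /a/, so it spirantizes to the fricative [f]. /k/ is a stop between vowels /a/ and /u/, so it spirantizes to the fricative [x]. /upammakunia/ → ufammaxunia.

ufammaxunia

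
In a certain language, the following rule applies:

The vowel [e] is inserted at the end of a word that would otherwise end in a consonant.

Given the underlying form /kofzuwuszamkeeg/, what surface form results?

the form ends in the consonant /g/, so [e] is inserted word-finally.
Surface form: [kofzuwuszamkeege].

kofzuwuszamkeege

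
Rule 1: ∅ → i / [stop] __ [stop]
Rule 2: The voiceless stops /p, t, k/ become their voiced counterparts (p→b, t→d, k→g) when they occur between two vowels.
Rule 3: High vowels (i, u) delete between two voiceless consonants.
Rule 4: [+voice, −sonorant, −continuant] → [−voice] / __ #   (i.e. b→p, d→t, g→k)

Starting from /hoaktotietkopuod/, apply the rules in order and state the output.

hoagidodiedigobuot

Rule 1 (stop-cluster i-epenthesis): /k/ and /t/ form a stop–stop cluster, so [i] is inserted between them. /t/ and /k/ form a stop–stop cluster, so [i] is inserted between them. /hoaktotietkopuod/ → hoakitotietikopuod.
Rule 2 (intervocalic voicing): /k/ is a voiceless stop between vowels /a/ and /i/, so it voices to [g]. /t/ is a voiceless stop between vowels /i/ and /o/, so it voices to [d]. /t/ is a voiceless stop between vowels /o/ and /i/, so it voices to [d]. /t/ is a voiceless stop between vowels /e/ and /i/, so it voices to [d]. /k/ is a voiceless stop between vowels /i/ and /o/, so it voices to [g]. /p/ is a voiceless stop between vowels /o/ and /u/, so it voices to [b]. /hoakitotietikopuod/ → hoagidodiedigobuod.
Rule 3 (high vowel syncope): no segment meets the environment; /hoagidodiedigobuod/ is unchanged.
Rule 4 (final devoicing): /d/ is a voiced stop in word-final position, so it devoices to [t]. /hoagidodiedigobuod/ → hoagidodiedigobuot.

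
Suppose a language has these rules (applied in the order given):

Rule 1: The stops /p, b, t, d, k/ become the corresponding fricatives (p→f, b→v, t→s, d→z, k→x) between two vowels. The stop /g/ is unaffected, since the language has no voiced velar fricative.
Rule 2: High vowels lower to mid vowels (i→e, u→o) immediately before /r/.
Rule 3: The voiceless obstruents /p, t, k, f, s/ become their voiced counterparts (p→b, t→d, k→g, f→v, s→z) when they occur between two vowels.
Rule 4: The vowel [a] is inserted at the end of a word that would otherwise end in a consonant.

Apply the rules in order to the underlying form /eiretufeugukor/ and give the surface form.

eerezuveuguxora

Rule 1 (intervocalic spirantization): /t/ is a stop between vowels /e/ and /u/, so it spirantizes to the fricative [s]. /k/ is a stop between vowels /u/ and /o/, so it spirantizes to the fricative [x]. /eiretufeugukor/ → eiresufeuguxor.
Rule 2 (pre-rhotic lowering): /i/ is a high vowel immediately before /r/, so it lowers to [e]. /eiresufeuguxor/ → eeresufeuguxor.
Rule 3 (intervocalic voicing): /s/ is a voiceless obstruent between vowels /e/ and /u/, so it voices to [z]. /f/ is a voiceless obstruent between vowels /u/ and /e/, so it voices to [v]. /eeresufeuguxor/ → eerezuveuguxor.
Rule 4 (final a-epenthesis): the form ends in the consonant /r/, so [a] is inserted word-finally. /eerezuveuguxor/ → eerezuveuguxora.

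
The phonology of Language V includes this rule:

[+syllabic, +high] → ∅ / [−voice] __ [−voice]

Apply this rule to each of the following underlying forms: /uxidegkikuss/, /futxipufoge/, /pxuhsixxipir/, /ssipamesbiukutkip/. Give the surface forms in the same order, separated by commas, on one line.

/uxidegkikuss/: /i/ is a high vowel flanked by voiceless consonants /k/ and /k/, so it deletes. /u/ is a high vowel flanked by voiceless consonants /k/ and /s/, so it deletes. → [uxidegkkss].
/futxipufoge/: /u/ is a high vowel flanked by voiceless consonants /f/ and /t/, so it deletes. /i/ is a high vowel flanked by voiceless consonants /x/ and /p/, so it deletes. /u/ is a high vowel flanked by voiceless consonants /p/ and /f/, so it deletes. → [ftxpfoge].
/pxuhsixxipir/: /u/ is a high vowel flanked by voiceless consonants /x/ and /h/, so it deletes. /i/ is a high vowel flanked by voiceless consonants /s/ and /x/, so it deletes. /i/ is a high vowel flanked by voiceless consonants /x/ and /p/, so it deletes. → [pxhsxxpir].
/ssipamesbiukutkip/: /i/ is a high vowel flanked by voiceless consonants /s/ and /p/, so it deletes. /u/ is a high vowel flanked by voiceless consonants /k/ and /t/, so it deletes. /i/ is a high vowel flanked by voiceless consonants /k/ and /p/, so it deletes. → [sspamesbiuktkp].

uxidegkkss, ftxpfoge, pxhsxxpir, sspamesbiuktkp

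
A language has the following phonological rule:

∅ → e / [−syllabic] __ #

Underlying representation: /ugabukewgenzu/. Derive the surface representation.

ugabukewgenzu

No segment of /ugabukewgenzu/ meets the structural description of the rule, so the form surfaces unchanged.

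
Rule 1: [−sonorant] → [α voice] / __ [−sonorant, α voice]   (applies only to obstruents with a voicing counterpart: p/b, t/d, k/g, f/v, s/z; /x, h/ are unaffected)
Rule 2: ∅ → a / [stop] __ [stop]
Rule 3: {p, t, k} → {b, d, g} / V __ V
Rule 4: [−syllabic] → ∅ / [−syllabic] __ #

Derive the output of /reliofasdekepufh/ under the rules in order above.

Rule 1 (regressive voicing assimilation): /s/ precedes the voiced obstruent /d/, so it voices to [z] by assimilation. /reliofasdekepufh/ → reliofazdekepufh.
Rule 2 (stop-cluster a-epenthesis): no segment meets the environment; /reliofazdekepufh/ is unchanged.
Rule 3 (intervocalic voicing): /k/ is a voiceless stop between vowels /e/ and /e/, so it voices to [g]. /p/ is a voiceless stop between vowels /e/ and /u/, so it voices to [b]. /reliofazdekepufh/ → reliofazdegebufh.
Rule 4 (final cluster simplification): /h/ is the second consonant of a word-final cluster /fh/, so it deletes. /reliofazdegebufh/ → reliofazdegebuf.

reliofazdegebuf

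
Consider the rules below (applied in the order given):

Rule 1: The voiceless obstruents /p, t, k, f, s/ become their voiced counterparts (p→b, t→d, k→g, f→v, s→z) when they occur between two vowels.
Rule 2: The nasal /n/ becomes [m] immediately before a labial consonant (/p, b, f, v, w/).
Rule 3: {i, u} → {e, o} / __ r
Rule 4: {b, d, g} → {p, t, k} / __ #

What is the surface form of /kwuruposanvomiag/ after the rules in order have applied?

Rule 1 (intervocalic voicing): /p/ is a voiceless obstruent between vowels /u/ and /o/, so it voices to [b]. /s/ is a voiceless obstruent between vowels /o/ and /a/, so it voices to [z]. /kwuruposanvomiag/ → kwurubozanvomiag.
Rule 2 (nasal place assimilation): /n/ precedes the labial consonant /v/, so it assimilates in place to [m]. /kwurubozanvomiag/ → kwurubozamvomiag.
Rule 3 (pre-rhotic lowering): /u/ is a high vowel immediately before /r/, so it lowers to [o]. /kwurubozamvomiag/ → kworubozamvomiag.
Rule 4 (final devoicing): /g/ is a voiced stop in word-final position, so it devoices to [k]. /kworubozamvomiag/ → kworubozamvomiak.

kworubozamvomiak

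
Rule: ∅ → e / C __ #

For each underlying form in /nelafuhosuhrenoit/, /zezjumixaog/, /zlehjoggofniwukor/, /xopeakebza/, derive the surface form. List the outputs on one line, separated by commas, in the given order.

/nelafuhosuhrenoit/: the form ends in the consonant /t/, so [e] is inserted word-finally. → [nelafuhosuhrenoite].
/zezjumixaog/: the form ends in the consonant /g/, so [e] is inserted word-finally. → [zezjumixaoge].
/zlehjoggofniwukor/: the form ends in the consonant /r/, so [e] is inserted word-finally. → [zlehjoggofniwukore].
/xopeakebza/: the rule's environment is not met; surfaces unchanged as [xopeakebza].

nelafuhosuhrenoite, zezjumixaoge, zlehjoggofniwukore, xopeakebza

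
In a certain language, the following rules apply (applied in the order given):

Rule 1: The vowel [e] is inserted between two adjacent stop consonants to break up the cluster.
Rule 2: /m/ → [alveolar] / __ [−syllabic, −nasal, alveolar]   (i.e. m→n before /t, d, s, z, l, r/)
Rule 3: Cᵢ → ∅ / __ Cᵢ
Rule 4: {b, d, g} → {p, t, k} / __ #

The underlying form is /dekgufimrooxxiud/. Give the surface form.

Rule 1 (stop-cluster e-epenthesis): /k/ and /g/ form a stop–stop cluster, so [e] is inserted between them. /dekgufimrooxxiud/ → dekegufimrooxxiud.
Rule 2 (nasal place assimilation): /m/ precedes the alveolar consonant /r/, so it assimilates in place to [n]. /dekegufimrooxxiud/ → dekegufinrooxxiud.
Rule 3 (degemination): /xx/ is a geminate; the first /x/ deletes. /dekegufinrooxxiud/ → dekegufinrooxiud.
Rule 4 (final devoicing): /d/ is a voiced stop in word-final position, so it devoices to [t]. /dekegufinrooxiud/ → dekegufinrooxiut.

dekegufinrooxiut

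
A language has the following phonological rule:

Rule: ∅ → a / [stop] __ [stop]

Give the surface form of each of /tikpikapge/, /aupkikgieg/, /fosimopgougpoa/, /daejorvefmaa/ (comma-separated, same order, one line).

tikapikapage, aupakikagieg, fosimopagougapoa, daejorvefmaa

/tikpikapge/: /k/ and /p/ form a stop–stop cluster, so [a] is inserted between them. /p/ and /g/ form a stop–stop cluster, so [a] is inserted between them. → [tikapikapage].
/aupkikgieg/: /p/ and /k/ form a stop–stop cluster, so [a] is inserted between them. /k/ and /g/ form a stop–stop cluster, so [a] is inserted between them. → [aupakikagieg].
/fosimopgougpoa/: /p/ and /g/ form a stop–stop cluster, so [a] is inserted between them. /g/ and /p/ form a stop–stop cluster, so [a] is inserted between them. → [fosimopagougapoa].
/daejorvefmaa/: the rule's environment is not met; surfaces unchanged as [daejorvefmaa].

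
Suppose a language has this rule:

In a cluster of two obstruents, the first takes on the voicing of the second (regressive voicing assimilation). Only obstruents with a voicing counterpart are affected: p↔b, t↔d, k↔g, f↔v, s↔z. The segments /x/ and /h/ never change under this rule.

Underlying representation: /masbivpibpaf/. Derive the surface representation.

/s/ precedes the voiced obstruent /b/, so it voices to [z] by assimilation.
/v/ precedes the voiceless obstruent /p/, so it devoices to [f] by assimilation.
/b/ precedes the voiceless obstruent /p/, so it devoices to [p] by assimilation.
The other instances of /b/, /p/, /f/ do not occur in the required environment and remain unchanged.
Surface form: [mazbifpippaf].

mazbifpippaf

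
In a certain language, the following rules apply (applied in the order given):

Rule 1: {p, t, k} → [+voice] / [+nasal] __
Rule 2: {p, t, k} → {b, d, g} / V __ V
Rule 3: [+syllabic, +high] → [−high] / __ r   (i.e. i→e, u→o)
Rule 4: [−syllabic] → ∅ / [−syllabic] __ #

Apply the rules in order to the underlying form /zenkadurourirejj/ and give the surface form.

zengadoroorerej

Rule 1 (post-nasal voicing): /k/ is a voiceless stop immediately after the nasal /n/, so it voices to [g]. /zenkadurourirejj/ → zengadurourirejj.
Rule 2 (intervocalic voicing): no segment meets the environment; /zengadurourirejj/ is unchanged.
Rule 3 (pre-rhotic lowering): /u/ is a high vowel immediately before /r/, so it lowers to [o]. /u/ is a high vowel immediately before /r/, so it lowers to [o]. /i/ is a high vowel immediately before /r/, so it lowers to [e]. /zengadurourirejj/ → zengadoroorerejj.
Rule 4 (final cluster simplification): /j/ is the second consonant of a word-final cluster /jj/, so it deletes. /zengadoroorerejj/ → zengadoroorerej.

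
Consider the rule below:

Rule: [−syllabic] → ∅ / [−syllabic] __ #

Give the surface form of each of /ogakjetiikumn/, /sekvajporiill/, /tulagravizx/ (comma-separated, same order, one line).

ogakjetiikum, sekvajporiil, tulagraviz

/ogakjetiikumn/: /n/ is the second consonant of a word-final cluster /mn/, so it deletes. → [ogakjetiikum].
/sekvajporiill/: /l/ is the second consonant of a word-final cluster /ll/, so it deletes. → [sekvajporiil].
/tulagravizx/: /x/ is the second consonant of a word-final cluster /zx/, so it deletes. → [tulagraviz].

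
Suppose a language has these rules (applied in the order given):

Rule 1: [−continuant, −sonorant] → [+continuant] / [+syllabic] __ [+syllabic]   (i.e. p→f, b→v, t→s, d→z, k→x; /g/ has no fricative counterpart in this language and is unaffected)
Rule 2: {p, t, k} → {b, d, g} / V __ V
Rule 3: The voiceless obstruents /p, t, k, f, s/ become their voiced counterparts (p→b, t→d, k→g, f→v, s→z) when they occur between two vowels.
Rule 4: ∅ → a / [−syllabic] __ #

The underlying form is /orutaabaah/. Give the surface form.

Rule 1 (intervocalic spirantization): /t/ is a stop between vowels /u/ and /a/, so it spirantizes to the fricative [s]. /b/ is a stop between vowels /a/ and /a/, so it spirantizes to the fricative [v]. /orutaabaah/ → orusaavaah.
Rule 2 (intervocalic voicing): no segment meets the environment; /orusaavaah/ is unchanged.
Rule 3 (intervocalic voicing): /s/ is a voiceless obstruent between vowels /u/ and /a/, so it voices to [z]. /orusaavaah/ → oruzaavaah.
Rule 4 (final a-epenthesis): the form ends in the consonant /h/, so [a] is inserted word-finally. /oruzaavaah/ → oruzaavaaha.

oruzaavaaha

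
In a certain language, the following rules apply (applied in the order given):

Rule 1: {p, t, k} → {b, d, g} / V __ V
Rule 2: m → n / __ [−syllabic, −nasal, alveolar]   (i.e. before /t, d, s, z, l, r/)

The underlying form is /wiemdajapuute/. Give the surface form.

wiendajabuude

Rule 1 (intervocalic voicing): /p/ is a voiceless stop between vowels /a/ and /u/, so it voices to [b]. /t/ is a voiceless stop between vowels /u/ and /e/, so it voices to [d]. /wiemdajapuute/ → wiemdajabuude.
Rule 2 (nasal place assimilation): /m/ precedes the alveolar consonant /d/, so it assimilates in place to [n]. /wiemdajabuude/ → wiendajabuude.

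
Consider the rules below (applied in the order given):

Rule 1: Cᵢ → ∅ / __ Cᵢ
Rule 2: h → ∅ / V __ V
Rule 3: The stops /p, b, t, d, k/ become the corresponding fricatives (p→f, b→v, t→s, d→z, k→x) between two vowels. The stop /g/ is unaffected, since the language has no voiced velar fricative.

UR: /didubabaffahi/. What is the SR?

Rule 1 (degemination): /ff/ is a geminate; the first /f/ deletes. /didubabaffahi/ → didubabafahi.
Rule 2 (intervocalic h-deletion): /h/ occurs between vowels /a/ and /i/, so it deletes. /didubabafahi/ → didubabafai.
Rule 3 (intervocalic spirantization): /d/ is a stop between vowels /i/ and /u/, so it spirantizes to the fricative [z]. /b/ is a stop between vowels /u/ and /a/, so it spirantizes to the fricative [v]. /b/ is a stop between vowels /a/ and /a/, so it spirantizes to the fricative [v]. /didubabafai/ → dizuvavafai.

dizuvavafai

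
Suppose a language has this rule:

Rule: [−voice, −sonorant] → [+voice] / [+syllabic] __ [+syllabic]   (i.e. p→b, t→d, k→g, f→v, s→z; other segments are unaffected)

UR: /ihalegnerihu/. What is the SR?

ihalegnerihu

No segment of /ihalegnerihu/ meets the structural description of the rule, so the form surfaces unchanged.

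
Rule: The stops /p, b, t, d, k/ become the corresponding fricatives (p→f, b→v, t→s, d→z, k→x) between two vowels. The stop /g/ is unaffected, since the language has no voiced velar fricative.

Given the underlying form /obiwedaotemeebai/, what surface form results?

oviwezaosemeevai

/b/ is a stop between vowels /o/ and /i/, so it spirantizes to the fricative [v].
/d/ is a stop between vowels /e/ and /a/, so it spirantizes to the fricative [z].
/t/ is a stop between vowels /o/ and /e/, so it spirantizes to the fricative [s].
/b/ is a stop between vowels /e/ and /a/, so it spirantizes to the fricative [v].
Surface form: [oviwezaosemeevai].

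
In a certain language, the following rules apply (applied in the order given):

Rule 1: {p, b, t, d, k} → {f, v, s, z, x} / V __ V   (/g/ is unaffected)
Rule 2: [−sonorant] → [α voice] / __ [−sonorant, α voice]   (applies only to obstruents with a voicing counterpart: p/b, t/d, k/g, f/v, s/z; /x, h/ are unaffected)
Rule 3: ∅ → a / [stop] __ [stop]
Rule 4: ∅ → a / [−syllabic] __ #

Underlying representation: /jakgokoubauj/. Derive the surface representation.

Rule 1 (intervocalic spirantization): /k/ is a stop between vowels /o/ and /o/, so it spirantizes to the fricative [x]. /b/ is a stop between vowels /u/ and /a/, so it spirantizes to the fricative [v]. /jakgokoubauj/ → jakgoxouvauj.
Rule 2 (regressive voicing assimilation): /k/ precedes the voiced obstruent /g/, so it voices to [g] by assimilation. /jakgoxouvauj/ → jaggoxouvauj.
Rule 3 (stop-cluster a-epenthesis): /g/ and /g/ form a stop–stop cluster, so [a] is inserted between them. /jaggoxouvauj/ → jagagoxouvauj.
Rule 4 (final a-epenthesis): the form ends in the consonant /j/, so [a] is inserted word-finally. /jagagoxouvauj/ → jagagoxouvauja.

jagagoxouvauja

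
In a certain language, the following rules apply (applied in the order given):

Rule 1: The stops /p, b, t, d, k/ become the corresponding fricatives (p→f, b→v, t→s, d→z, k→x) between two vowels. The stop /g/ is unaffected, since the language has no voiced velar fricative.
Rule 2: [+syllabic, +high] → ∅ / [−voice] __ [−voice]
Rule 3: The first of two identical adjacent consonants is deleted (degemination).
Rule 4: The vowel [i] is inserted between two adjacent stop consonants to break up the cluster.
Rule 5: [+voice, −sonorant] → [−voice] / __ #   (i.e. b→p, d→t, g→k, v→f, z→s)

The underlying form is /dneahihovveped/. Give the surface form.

dneahovefet

Rule 1 (intervocalic spirantization): /p/ is a stop between vowels /e/ and /e/, so it spirantizes to the fricative [f]. /dneahihovveped/ → dneahihovvefed.
Rule 2 (high vowel syncope): /i/ is a high vowel flanked by voiceless consonants /h/ and /h/, so it deletes. /dneahihovvefed/ → dneahhovvefed.
Rule 3 (degemination): /hh/ is a geminate; the first /h/ deletes. /vv/ is a geminate; the first /v/ deletes. /dneahhovvefed/ → dneahovefed.
Rule 4 (stop-cluster i-epenthesis): no segment meets the environment; /dneahovefed/ is unchanged.
Rule 5 (final devoicing): /d/ is a voiced obstruent in word-final position, so it devoices to [t]. /dneahovefed/ → dneahovefet.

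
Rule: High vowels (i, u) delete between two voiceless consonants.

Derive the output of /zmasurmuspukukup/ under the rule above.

zmasurmuspkkp

/u/ is a high vowel flanked by voiceless consonants /p/ and /k/, so it deletes.
/u/ is a high vowel flanked by voiceless consonants /k/ and /k/, so it deletes.
/u/ is a high vowel flanked by voiceless consonants /k/ and /p/, so it deletes.
Surface form: [zmasurmuspkkp].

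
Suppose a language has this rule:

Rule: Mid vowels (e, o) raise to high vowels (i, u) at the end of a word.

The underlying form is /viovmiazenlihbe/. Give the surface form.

viovmiazenlihbi

/e/ is a mid vowel in word-final position, so it raises to [i].
Surface form: [viovmiazenlihbi].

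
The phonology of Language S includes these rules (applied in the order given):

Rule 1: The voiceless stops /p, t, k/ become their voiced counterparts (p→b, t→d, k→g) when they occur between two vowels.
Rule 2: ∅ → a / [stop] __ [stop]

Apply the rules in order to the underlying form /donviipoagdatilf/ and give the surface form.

donviiboagadadilf

Rule 1 (intervocalic voicing): /p/ is a voiceless stop between vowels /i/ and /o/, so it voices to [b]. /t/ is a voiceless stop between vowels /a/ and /i/, so it voices to [d]. /donviipoagdatilf/ → donviiboagdadilf.
Rule 2 (stop-cluster a-epenthesis): /g/ and /d/ form a stop–stop cluster, so [a] is inserted between them. /donviiboagdadilf/ → donviiboagadadilf.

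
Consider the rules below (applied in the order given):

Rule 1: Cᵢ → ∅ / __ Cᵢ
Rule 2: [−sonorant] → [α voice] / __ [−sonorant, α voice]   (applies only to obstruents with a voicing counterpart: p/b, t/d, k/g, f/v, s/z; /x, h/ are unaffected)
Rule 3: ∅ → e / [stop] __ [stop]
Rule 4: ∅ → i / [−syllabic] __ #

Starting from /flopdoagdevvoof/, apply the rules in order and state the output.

Rule 1 (degemination): /vv/ is a geminate; the first /v/ deletes. /flopdoagdevvoof/ → flopdoagdevoof.
Rule 2 (regressive voicing assimilation): /p/ precedes the voiced obstruent /d/, so it voices to [b] by assimilation. /flopdoagdevoof/ → flobdoagdevoof.
Rule 3 (stop-cluster e-epenthesis): /b/ and /d/ form a stop–stop cluster, so [e] is inserted between them. /g/ and /d/ form a stop–stop cluster, so [e] is inserted between them. /flobdoagdevoof/ → flobedoagedevoof.
Rule 4 (final i-epenthesis): the form ends in the consonant /f/, so [i] is inserted word-finally. /flobedoagedevoof/ → flobedoagedevoofi.

flobedoagedevoofi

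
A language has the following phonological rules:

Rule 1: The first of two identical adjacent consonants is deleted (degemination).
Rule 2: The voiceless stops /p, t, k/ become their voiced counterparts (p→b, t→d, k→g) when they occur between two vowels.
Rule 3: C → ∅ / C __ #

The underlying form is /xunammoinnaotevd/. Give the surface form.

xunamoinaodev

Rule 1 (degemination): /mm/ is a geminate; the first /m/ deletes. /nn/ is a geminate; the first /n/ deletes. /xunammoinnaotevd/ → xunamoinaotevd.
Rule 2 (intervocalic voicing): /t/ is a voiceless stop between vowels /o/ and /e/, so it voices to [d]. /xunamoinaotevd/ → xunamoinaodevd.
Rule 3 (final cluster simplification): /d/ is the second consonant of a word-final cluster /vd/, so it deletes. /xunamoinaodevd/ → xunamoinaodev.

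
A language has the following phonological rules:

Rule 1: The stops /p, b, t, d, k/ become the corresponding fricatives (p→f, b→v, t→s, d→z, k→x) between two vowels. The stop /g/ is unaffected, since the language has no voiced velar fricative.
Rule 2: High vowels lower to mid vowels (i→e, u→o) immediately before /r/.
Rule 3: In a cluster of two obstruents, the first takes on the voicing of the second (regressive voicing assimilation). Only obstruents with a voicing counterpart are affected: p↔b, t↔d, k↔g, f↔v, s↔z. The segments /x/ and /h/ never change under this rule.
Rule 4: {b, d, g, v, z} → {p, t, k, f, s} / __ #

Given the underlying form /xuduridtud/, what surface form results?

xuzorittut

Rule 1 (intervocalic spirantization): /d/ is a stop between vowels /u/ and /u/, so it spirantizes to the fricative [z]. /xuduridtud/ → xuzuridtud.
Rule 2 (pre-rhotic lowering): /u/ is a high vowel immediately before /r/, so it lowers to [o]. /xuzuridtud/ → xuzoridtud.
Rule 3 (regressive voicing assimilation): /d/ precedes the voiceless obstruent /t/, so it devoices to [t] by assimilation. /xuzoridtud/ → xuzorittud.
Rule 4 (final devoicing): /d/ is a voiced obstruent in word-final position, so it devoices to [t]. /xuzorittud/ → xuzorittut.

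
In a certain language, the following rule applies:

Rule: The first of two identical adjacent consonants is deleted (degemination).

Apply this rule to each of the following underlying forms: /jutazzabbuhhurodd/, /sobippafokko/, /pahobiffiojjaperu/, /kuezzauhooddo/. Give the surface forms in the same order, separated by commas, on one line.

jutazabuhurod, sobipafoko, pahobifiojaperu, kuezauhoodo

/jutazzabbuhhurodd/: /zz/ is a geminate; the first /z/ deletes. /bb/ is a geminate; the first /b/ deletes. /hh/ is a geminate; the first /h/ deletes. /dd/ is a geminate; the first /d/ deletes. → [jutazabuhurod].
/sobippafokko/: /pp/ is a geminate; the first /p/ deletes. /kk/ is a geminate; the first /k/ deletes. → [sobipafoko].
/pahobiffiojjaperu/: /ff/ is a geminate; the first /f/ deletes. /jj/ is a geminate; the first /j/ deletes. → [pahobifiojaperu].
/kuezzauhooddo/: /zz/ is a geminate; the first /z/ deletes. /dd/ is a geminate; the first /d/ deletes. → [kuezauhoodo].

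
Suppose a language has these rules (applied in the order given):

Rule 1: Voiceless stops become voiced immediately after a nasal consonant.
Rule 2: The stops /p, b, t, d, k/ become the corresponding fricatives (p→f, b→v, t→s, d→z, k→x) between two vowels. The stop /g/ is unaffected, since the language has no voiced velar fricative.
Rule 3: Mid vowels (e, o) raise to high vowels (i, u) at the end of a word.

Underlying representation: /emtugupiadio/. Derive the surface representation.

Rule 1 (post-nasal voicing): /t/ is a voiceless stop immediately after the nasal /m/, so it voices to [d]. /emtugupiadio/ → emdugupiadio.
Rule 2 (intervocalic spirantization): /p/ is a stop between vowels /u/ and /i/, so it spirantizes to the fricative [f]. /d/ is a stop between vowels /a/ and /i/, so it spirantizes to the fricative [z]. /emdugupiadio/ → emdugufiazio.
Rule 3 (final vowel raising): /o/ is a mid vowel in word-final position, so it raises to [u]. /emdugufiazio/ → emdugufiaziu.

emdugufiaziu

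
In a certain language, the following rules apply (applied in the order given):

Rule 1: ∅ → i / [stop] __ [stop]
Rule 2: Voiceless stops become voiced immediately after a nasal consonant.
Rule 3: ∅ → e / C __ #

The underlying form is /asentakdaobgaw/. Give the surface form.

Rule 1 (stop-cluster i-epenthesis): /k/ and /d/ form a stop–stop cluster, so [i] is inserted between them. /b/ and /g/ form a stop–stop cluster, so [i] is inserted between them. /asentakdaobgaw/ → asentakidaobigaw.
Rule 2 (post-nasal voicing): /t/ is a voiceless stop immediately after the nasal /n/, so it voices to [d]. /asentakidaobigaw/ → asendakidaobigaw.
Rule 3 (final e-epenthesis): the form ends in the consonant /w/, so [e] is inserted word-finally. /asendakidaobigaw/ → asendakidaobigawe.

asendakidaobigawe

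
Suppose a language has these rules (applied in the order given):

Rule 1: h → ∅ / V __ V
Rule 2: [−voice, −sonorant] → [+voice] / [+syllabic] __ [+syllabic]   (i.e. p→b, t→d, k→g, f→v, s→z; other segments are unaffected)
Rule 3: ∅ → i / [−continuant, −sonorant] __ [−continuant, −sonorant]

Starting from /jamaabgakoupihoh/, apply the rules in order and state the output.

Rule 1 (intervocalic h-deletion): /h/ occurs between vowels /i/ and /o/, so it deletes. /jamaabgakoupihoh/ → jamaabgakoupioh.
Rule 2 (intervocalic voicing): /k/ is a voiceless obstruent between vowels /a/ and /o/, so it voices to [g]. /p/ is a voiceless obstruent between vowels /u/ and /i/, so it voices to [b]. /jamaabgakoupioh/ → jamaabgagoubioh.
Rule 3 (stop-cluster i-epenthesis): /b/ and /g/ form a stop–stop cluster, so [i] is inserted between them. /jamaabgagoubioh/ → jamaabigagoubioh.

jamaabigagoubioh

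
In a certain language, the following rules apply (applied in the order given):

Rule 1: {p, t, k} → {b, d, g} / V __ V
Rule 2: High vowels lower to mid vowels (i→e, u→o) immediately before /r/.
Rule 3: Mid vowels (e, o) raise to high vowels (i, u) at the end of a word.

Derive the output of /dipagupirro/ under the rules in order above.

Rule 1 (intervocalic voicing): /p/ is a voiceless stop between vowels /i/ and /a/, so it voices to [b]. /p/ is a voiceless stop between vowels /u/ and /i/, so it voices to [b]. /dipagupirro/ → dibagubirro.
Rule 2 (pre-rhotic lowering): /i/ is a high vowel immediately before /r/, so it lowers to [e]. /dibagubirro/ → dibaguberro.
Rule 3 (final vowel raising): /o/ is a mid vowel in word-final position, so it raises to [u]. /dibaguberro/ → dibaguberru.

dibaguberru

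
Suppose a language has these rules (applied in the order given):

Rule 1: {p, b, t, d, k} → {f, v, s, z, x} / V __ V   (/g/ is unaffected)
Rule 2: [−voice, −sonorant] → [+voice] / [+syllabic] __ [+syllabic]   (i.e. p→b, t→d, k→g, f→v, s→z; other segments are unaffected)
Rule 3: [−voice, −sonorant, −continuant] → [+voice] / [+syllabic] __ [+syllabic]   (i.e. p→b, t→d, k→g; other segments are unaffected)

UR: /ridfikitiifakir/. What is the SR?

ridfixiziivaxir

Rule 1 (intervocalic spirantization): /k/ is a stop between vowels /i/ and /i/, so it spirantizes to the fricative [x]. /t/ is a stop between vowels /i/ and /i/, so it spirantizes to the fricative [s]. /k/ is a stop between vowels /a/ and /i/, so it spirantizes to the fricative [x]. /ridfikitiifakir/ → ridfixisiifaxir.
Rule 2 (intervocalic voicing): /s/ is a voiceless obstruent between vowels /i/ and /i/, so it voices to [z]. /f/ is a voiceless obstruent between vowels /i/ and /a/, so it voices to [v]. /ridfixisiifaxir/ → ridfixiziivaxir.
Rule 3 (intervocalic voicing): no segment meets the environment; /ridfixiziivaxir/ is unchanged.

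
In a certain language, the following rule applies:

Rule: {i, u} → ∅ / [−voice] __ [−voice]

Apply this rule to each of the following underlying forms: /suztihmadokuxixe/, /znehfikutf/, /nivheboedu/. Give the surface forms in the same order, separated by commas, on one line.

/suztihmadokuxixe/: /i/ is a high vowel flanked by voiceless consonants /t/ and /h/, so it deletes. /u/ is a high vowel flanked by voiceless consonants /k/ and /x/, so it deletes. /i/ is a high vowel flanked by voiceless consonants /x/ and /x/, so it deletes. → [suzthmadokxxe].
/znehfikutf/: /i/ is a high vowel flanked by voiceless consonants /f/ and /k/, so it deletes. /u/ is a high vowel flanked by voiceless consonants /k/ and /t/, so it deletes. → [znehfktf].
/nivheboedu/: the rule's environment is not met; surfaces unchanged as [nivheboedu].

suzthmadokxxe, znehfktf, nivheboedu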